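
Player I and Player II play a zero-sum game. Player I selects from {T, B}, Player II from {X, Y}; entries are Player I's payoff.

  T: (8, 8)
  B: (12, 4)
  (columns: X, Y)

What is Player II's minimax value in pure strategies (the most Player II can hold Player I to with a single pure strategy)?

Column maxima: X → 12, Y → 8.
The smallest of these is 8.

8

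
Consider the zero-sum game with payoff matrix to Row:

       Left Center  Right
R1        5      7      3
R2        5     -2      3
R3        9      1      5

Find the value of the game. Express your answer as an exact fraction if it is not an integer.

Row minima: R1 → 3, R2 → -2, R3 → 1; maximin = 3.
Column maxima: Left → 9, Center → 7, Right → 5; minimax = 5.
3 ≠ 5, so there is no saddle point; optimal play is mixed.
R2 is strictly dominated by R3, so Row never plays it.
Left is strictly dominated by Right (it gives Row strictly more in every row), so Column never plays it.
On the remaining 2×2 (R1, R3 vs Center, Right):
Let Row play R1 with probability p. Expected payoff against Center: 7p + 1(1−p) = 6p + 1; against Right: 3p + 5(1−p) = −2p + 5.
Setting these equal: 6p + 1 = −2p + 5 ⇒ 8p = 4 ⇒ p = 1/2, and the value is (6)·(1/2) + 1 = 4.
For Column: with q = P(Center), equating R1's and R3's payoffs gives 4q + 3 = −4q + 5 ⇒ q = 1/4.

4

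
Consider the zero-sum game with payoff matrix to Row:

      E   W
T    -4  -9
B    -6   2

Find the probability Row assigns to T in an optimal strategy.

8/13

Row minima: T → -9, B → -6; maximin = -6.
Column maxima: E → -4, W → 2; minimax = -4.
-6 ≠ -4, so there is no saddle point; optimal play is mixed.
Let Row play T with probability p. Expected payoff against E: (-4)p + (-6)(1−p) = 2p − 6; against W: (-9)p + 2(1−p) = −11p + 2.
Setting these equal: 2p − 6 = −11p + 2 ⇒ 13p = 8 ⇒ p = 8/13, and the value is (2)·(8/13) − 6 = -62/13.
For Column: with q = P(E), equating T's and B's payoffs gives 5q − 9 = −8q + 2 ⇒ q = 11/13.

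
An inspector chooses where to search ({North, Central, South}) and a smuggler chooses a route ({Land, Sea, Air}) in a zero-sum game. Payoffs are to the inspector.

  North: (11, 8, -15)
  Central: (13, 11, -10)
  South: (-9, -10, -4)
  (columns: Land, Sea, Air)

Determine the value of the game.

Row minima: North → -15, Central → -10, South → -10; maximin = -10.
Column maxima: Land → 13, Sea → 11, Air → -4; minimax = -4.
-10 ≠ -4, so there is no saddle point; optimal play is mixed.
North is strictly dominated by Central, so the inspector never plays it.
Land is strictly dominated by Sea (it gives the inspector strictly more in every row), so the smuggler never plays it.
On the remaining 2×2 (Central, South vs Sea, Air):
Let the inspector play Central with probability p. Expected payoff against Sea: 11p + (-10)(1−p) = 21p − 10; against Air: (-10)p + (-4)(1−p) = −6p − 4.
Setting these equal: 21p − 10 = −6p − 4 ⇒ 27p = 6 ⇒ p = 2/9, and the value is (21)·(2/9) − 10 = -16/3.
For the smuggler: with q = P(Sea), equating Central's and South's payoffs gives 21q − 10 = −6q − 4 ⇒ q = 2/9.

-16/3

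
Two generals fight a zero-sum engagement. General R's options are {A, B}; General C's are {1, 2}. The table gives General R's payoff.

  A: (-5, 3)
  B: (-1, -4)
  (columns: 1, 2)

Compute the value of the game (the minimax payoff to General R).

-23/11

Row minima: A → -5, B → -4; maximin = -4.
Column maxima: 1 → -1, 2 → 3; minimax = -1.
-4 ≠ -1, so there is no saddle point; optimal play is mixed.
Let General R play A with probability p. Expected payoff against 1: (-5)p + (-1)(1−p) = −4p − 1; against 2: 3p + (-4)(1−p) = 7p − 4.
Setting these equal: −4p − 1 = 7p − 4 ⇒ −11p = -3 ⇒ p = 3/11, and the value is (-4)·(3/11) − 1 = -23/11.
For General C: with q = P(1), equating A's and B's payoffs gives −8q + 3 = 3q − 4 ⇒ q = 7/11.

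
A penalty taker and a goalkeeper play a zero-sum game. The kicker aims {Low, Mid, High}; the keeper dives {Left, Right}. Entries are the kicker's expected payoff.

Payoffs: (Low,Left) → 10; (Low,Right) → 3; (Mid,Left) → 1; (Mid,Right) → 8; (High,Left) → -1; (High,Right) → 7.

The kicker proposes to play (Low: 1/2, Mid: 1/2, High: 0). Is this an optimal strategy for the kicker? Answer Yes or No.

Against Left this mix gives (1/2)·10 + (1/2)·1 = 11/2.
Against Right this mix gives (1/2)·3 + (1/2)·8 = 11/2.
All of the keeper's active replies (Left, Right) yield 11/2, and no column does worse for the kicker. The mix makes the keeper indifferent and guarantees 11/2, so it is optimal.

Yes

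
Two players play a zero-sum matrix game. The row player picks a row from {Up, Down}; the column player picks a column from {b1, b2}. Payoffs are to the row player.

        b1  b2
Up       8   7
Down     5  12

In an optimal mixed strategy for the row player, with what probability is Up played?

Row minima: Up → 7, Down → 5; maximin = 7.
Column maxima: b1 → 8, b2 → 12; minimax = 8.
7 ≠ 8, so there is no saddle point; optimal play is mixed.
Let the row player play Up with probability p. Expected payoff against b1: 8p + 5(1−p) = 3p + 5; against b2: 7p + 12(1−p) = −5p + 12.
Setting these equal: 3p + 5 = −5p + 12 ⇒ 8p = 7 ⇒ p = 7/8, and the value is (3)·(7/8) + 5 = 61/8.
For the column player: with q = P(b1), equating Up's and Down's payoffs gives q + 7 = −7q + 12 ⇒ q = 5/8.

7/8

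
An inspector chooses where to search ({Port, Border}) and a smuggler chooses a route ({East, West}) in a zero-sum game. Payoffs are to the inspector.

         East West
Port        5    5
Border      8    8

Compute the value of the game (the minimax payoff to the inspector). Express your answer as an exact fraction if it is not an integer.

Row minima: Port → 5, Border → 8; maximin = 8.
Column maxima: East → 8, West → 8; minimax = 8.
Since maximin = minimax = 8, there is a saddle point and the value is 8.

8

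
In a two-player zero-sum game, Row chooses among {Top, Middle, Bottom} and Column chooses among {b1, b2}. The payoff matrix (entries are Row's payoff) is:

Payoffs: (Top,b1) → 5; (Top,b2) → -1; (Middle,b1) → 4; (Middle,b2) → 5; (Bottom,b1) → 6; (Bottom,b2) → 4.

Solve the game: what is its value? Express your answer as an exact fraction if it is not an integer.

14/3

Row minima: Top → -1, Middle → 4, Bottom → 4; maximin = 4.
Column maxima: b1 → 6, b2 → 5; minimax = 5.
4 ≠ 5, so there is no saddle point; optimal play is mixed.
Top is strictly dominated by Bottom, so Row never plays it.
On the remaining 2×2 (Middle, Bottom vs b1, b2):
Let Row play Middle with probability p. Expected payoff against b1: 4p + 6(1−p) = −2p + 6; against b2: 5p + 4(1−p) = p + 4.
Setting these equal: −2p + 6 = p + 4 ⇒ −3p = -2 ⇒ p = 2/3, and the value is (-2)·(2/3) + 6 = 14/3.
For Column: with q = P(b1), equating Middle's and Bottom's payoffs gives −q + 5 = 2q + 4 ⇒ q = 1/3.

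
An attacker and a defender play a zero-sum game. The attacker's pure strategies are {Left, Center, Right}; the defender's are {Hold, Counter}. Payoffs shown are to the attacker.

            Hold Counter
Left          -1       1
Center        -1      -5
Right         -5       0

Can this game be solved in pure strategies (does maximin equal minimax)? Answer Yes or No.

Yes

Row minima: Left → -1, Center → -5, Right → -5; maximin = -1.
Column maxima: Hold → -1, Counter → 1; minimax = -1.
maximin = minimax = -1, so a saddle point exists.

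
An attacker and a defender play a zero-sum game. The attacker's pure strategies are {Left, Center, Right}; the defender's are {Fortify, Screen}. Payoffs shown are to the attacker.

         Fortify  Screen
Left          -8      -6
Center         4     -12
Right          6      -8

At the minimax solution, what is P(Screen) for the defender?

Row minima: Left → -8, Center → -12, Right → -8; maximin = -8.
Column maxima: Fortify → 6, Screen → -6; minimax = -6.
-8 ≠ -6, so there is no saddle point; optimal play is mixed.
Center is strictly dominated by Right, so the attacker never plays it.
On the remaining 2×2 (Left, Right vs Fortify, Screen):
Let the attacker play Left with probability p. Expected payoff against Fortify: (-8)p + 6(1−p) = −14p + 6; against Screen: (-6)p + (-8)(1−p) = 2p − 8.
Setting these equal: −14p + 6 = 2p − 8 ⇒ −16p = -14 ⇒ p = 7/8, and the value is (-14)·(7/8) + 6 = -25/4.
For the defender: with q = P(Fortify), equating Left's and Right's payoffs gives −2q − 6 = 14q − 8 ⇒ q = 1/8.

7/8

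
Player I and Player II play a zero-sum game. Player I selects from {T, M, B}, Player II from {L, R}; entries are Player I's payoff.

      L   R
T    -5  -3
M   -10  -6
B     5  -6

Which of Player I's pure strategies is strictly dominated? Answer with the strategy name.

M

T gives a strictly higher payoff than M against every column: -5 > -10, -3 > -6.
So M is strictly dominated and Player I never plays it.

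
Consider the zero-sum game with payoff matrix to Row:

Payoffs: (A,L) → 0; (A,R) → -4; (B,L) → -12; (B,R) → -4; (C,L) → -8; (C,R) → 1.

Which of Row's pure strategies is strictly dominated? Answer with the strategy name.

C gives a strictly higher payoff than B against every column: -8 > -12, 1 > -4.
So B is strictly dominated and Row never plays it.

B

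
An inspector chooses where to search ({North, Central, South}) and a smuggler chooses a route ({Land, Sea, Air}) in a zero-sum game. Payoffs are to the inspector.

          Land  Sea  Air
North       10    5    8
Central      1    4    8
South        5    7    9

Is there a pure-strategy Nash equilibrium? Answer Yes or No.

No

Row minima: North → 5, Central → 1, South → 5; maximin = 5.
Column maxima: Land → 10, Sea → 7, Air → 9; minimax = 7.
5 ≠ 7, so no pure-strategy equilibrium exists.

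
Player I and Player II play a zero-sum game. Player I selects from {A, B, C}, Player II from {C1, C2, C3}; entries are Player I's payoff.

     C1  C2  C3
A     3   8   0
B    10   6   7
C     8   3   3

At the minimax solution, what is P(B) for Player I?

8/9

Row minima: A → 0, B → 6, C → 3; maximin = 6.
Column maxima: C1 → 10, C2 → 8, C3 → 7; minimax = 7.
6 ≠ 7, so there is no saddle point; optimal play is mixed.
C is strictly dominated by B, so Player I never plays it.
C1 is strictly dominated by C3 (it gives Player I strictly more in every row), so Player II never plays it.
On the remaining 2×2 (A, B vs C2, C3):
Let Player I play A with probability p. Expected payoff against C2: 8p + 6(1−p) = 2p + 6; against C3: 0p + 7(1−p) = −7p + 7.
Setting these equal: 2p + 6 = −7p + 7 ⇒ 9p = 1 ⇒ p = 1/9, and the value is (2)·(1/9) + 6 = 56/9.
For Player II: with q = P(C2), equating A's and B's payoffs gives 8q = −q + 7 ⇒ q = 7/9.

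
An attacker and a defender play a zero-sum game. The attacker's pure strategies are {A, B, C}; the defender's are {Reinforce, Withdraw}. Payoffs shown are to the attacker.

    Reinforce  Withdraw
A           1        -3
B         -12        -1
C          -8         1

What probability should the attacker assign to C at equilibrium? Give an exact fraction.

4/13

Row minima: A → -3, B → -12, C → -8; maximin = -3.
Column maxima: Reinforce → 1, Withdraw → 1; minimax = 1.
-3 ≠ 1, so there is no saddle point; optimal play is mixed.
B is strictly dominated by C, so the attacker never plays it.
On the remaining 2×2 (A, C vs Reinforce, Withdraw):
Let the attacker play A with probability p. Expected payoff against Reinforce: 1p + (-8)(1−p) = 9p − 8; against Withdraw: (-3)p + 1(1−p) = −4p + 1.
Setting these equal: 9p − 8 = −4p + 1 ⇒ 13p = 9 ⇒ p = 9/13, and the value is (9)·(9/13) − 8 = -23/13.
For the defender: with q = P(Reinforce), equating A's and C's payoffs gives 4q − 3 = −9q + 1 ⇒ q = 4/13.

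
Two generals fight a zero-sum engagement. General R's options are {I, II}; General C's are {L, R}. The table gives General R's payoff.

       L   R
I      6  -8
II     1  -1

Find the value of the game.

Row minima: I → -8, II → -1; maximin = -1.
Column maxima: L → 6, R → -1; minimax = -1.
Since maximin = minimax = -1, there is a saddle point and the value is -1.

-1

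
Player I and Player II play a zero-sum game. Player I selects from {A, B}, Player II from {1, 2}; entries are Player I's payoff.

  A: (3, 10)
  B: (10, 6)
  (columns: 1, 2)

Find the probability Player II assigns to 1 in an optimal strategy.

Row minima: A → 3, B → 6; maximin = 6.
Column maxima: 1 → 10, 2 → 10; minimax = 10.
6 ≠ 10, so there is no saddle point; optimal play is mixed.
Let Player I play A with probability p. Expected payoff against 1: 3p + 10(1−p) = −7p + 10; against 2: 10p + 6(1−p) = 4p + 6.
Setting these equal: −7p + 10 = 4p + 6 ⇒ −11p = -4 ⇒ p = 4/11, and the value is (-7)·(4/11) + 10 = 82/11.
For Player II: with q = P(1), equating A's and B's payoffs gives −7q + 10 = 4q + 6 ⇒ q = 4/11.

4/11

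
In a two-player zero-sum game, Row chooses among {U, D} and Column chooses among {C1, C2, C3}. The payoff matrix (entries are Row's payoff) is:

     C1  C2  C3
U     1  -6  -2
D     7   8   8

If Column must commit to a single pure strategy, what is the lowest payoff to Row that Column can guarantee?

Column maxima: C1 → 7, C2 → 8, C3 → 8.
The smallest of these is 7.

7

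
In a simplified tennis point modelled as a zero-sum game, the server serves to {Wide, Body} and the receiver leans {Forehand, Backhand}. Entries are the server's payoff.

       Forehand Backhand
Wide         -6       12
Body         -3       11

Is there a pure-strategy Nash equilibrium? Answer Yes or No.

Yes

Row minima: Wide → -6, Body → -3; maximin = -3.
Column maxima: Forehand → -3, Backhand → 12; minimax = -3.
maximin = minimax = -3, so a saddle point exists.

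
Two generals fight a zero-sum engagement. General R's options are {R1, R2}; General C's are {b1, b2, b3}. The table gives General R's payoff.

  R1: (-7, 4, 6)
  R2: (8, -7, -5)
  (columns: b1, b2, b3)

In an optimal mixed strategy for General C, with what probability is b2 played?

Row minima: R1 → -7, R2 → -7; maximin = -7.
Column maxima: b1 → 8, b2 → 4, b3 → 6; minimax = 4.
-7 ≠ 4, so there is no saddle point; optimal play is mixed.
b3 is strictly dominated by b2 (it gives General R strictly more in every row), so General C never plays it.
On the remaining 2×2 (R1, R2 vs b1, b2):
Let General R play R1 with probability p. Expected payoff against b1: (-7)p + 8(1−p) = −15p + 8; against b2: 4p + (-7)(1−p) = 11p − 7.
Setting these equal: −15p + 8 = 11p − 7 ⇒ −26p = -15 ⇒ p = 15/26, and the value is (-15)·(15/26) + 8 = -17/26.
For General C: with q = P(b1), equating R1's and R2's payoffs gives −11q + 4 = 15q − 7 ⇒ q = 11/26.

15/26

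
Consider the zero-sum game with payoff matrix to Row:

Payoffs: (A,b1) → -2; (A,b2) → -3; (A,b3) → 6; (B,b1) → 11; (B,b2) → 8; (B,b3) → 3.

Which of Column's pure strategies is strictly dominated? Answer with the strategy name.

b1

b2 holds Row's payoff strictly below b1 in every row: -3 < -2, 8 < 11.
So b1 is strictly dominated for Column.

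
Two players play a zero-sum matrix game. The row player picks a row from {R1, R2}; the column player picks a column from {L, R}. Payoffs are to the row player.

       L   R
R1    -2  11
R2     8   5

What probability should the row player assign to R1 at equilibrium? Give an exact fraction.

Row minima: R1 → -2, R2 → 5; maximin = 5.
Column maxima: L → 8, R → 11; minimax = 8.
5 ≠ 8, so there is no saddle point; optimal play is mixed.
Let the row player play R1 with probability p. Expected payoff against L: (-2)p + 8(1−p) = −10p + 8; against R: 11p + 5(1−p) = 6p + 5.
Setting these equal: −10p + 8 = 6p + 5 ⇒ −16p = -3 ⇒ p = 3/16, and the value is (-10)·(3/16) + 8 = 49/8.
For the column player: with q = P(L), equating R1's and R2's payoffs gives −13q + 11 = 3q + 5 ⇒ q = 3/8.

3/16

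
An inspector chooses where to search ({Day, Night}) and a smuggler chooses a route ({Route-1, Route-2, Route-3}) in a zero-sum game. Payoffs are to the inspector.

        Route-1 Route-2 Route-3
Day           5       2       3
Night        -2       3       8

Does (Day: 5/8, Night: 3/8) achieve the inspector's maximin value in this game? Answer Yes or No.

Against Route-1 this mix gives (5/8)·5 + (3/8)·(-2) = 19/8.
Against Route-2 this mix gives (5/8)·2 + (3/8)·3 = 19/8.
Against Route-3 this mix gives (5/8)·3 + (3/8)·8 = 39/8.
All of the smuggler's active replies (Route-1, Route-2) yield 19/8, and no column does worse for the inspector. The mix makes the smuggler indifferent and guarantees 19/8, so it is optimal.

Yes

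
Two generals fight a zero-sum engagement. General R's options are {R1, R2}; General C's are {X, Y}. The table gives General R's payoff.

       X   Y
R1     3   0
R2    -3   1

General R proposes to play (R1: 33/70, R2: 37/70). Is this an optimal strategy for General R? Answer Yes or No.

Against X this mix gives (33/70)·3 + (37/70)·(-3) = -6/35.
Against Y this mix gives (33/70)·0 + (37/70)·1 = 37/70.
General C will play X, holding General R to -6/35. Shifting weight toward the row that does better against X would raise this floor (the equalizing mix achieves 3/7 against both X and Y), so the proposed strategy is not optimal.

No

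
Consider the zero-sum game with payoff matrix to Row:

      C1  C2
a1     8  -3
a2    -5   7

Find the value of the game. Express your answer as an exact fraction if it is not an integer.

Row minima: a1 → -3, a2 → -5; maximin = -3.
Column maxima: C1 → 8, C2 → 7; minimax = 7.
-3 ≠ 7, so there is no saddle point; optimal play is mixed.
Let Row play a1 with probability p. Expected payoff against C1: 8p + (-5)(1−p) = 13p − 5; against C2: (-3)p + 7(1−p) = −10p + 7.
Setting these equal: 13p − 5 = −10p + 7 ⇒ 23p = 12 ⇒ p = 12/23, and the value is (13)·(12/23) − 5 = 41/23.
For Column: with q = P(C1), equating a1's and a2's payoffs gives 11q − 3 = −12q + 7 ⇒ q = 10/23.

41/23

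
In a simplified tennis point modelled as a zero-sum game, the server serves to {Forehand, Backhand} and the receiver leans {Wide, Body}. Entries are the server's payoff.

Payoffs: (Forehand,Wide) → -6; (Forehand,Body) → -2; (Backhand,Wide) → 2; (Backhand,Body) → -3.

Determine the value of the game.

-22/9

Row minima: Forehand → -6, Backhand → -3; maximin = -3.
Column maxima: Wide → 2, Body → -2; minimax = -2.
-3 ≠ -2, so there is no saddle point; optimal play is mixed.
Let the server play Forehand with probability p. Expected payoff against Wide: (-6)p + 2(1−p) = −8p + 2; against Body: (-2)p + (-3)(1−p) = p − 3.
Setting these equal: −8p + 2 = p − 3 ⇒ −9p = -5 ⇒ p = 5/9, and the value is (-8)·(5/9) + 2 = -22/9.
For the receiver: with q = P(Wide), equating Forehand's and Backhand's payoffs gives −4q − 2 = 5q − 3 ⇒ q = 1/9.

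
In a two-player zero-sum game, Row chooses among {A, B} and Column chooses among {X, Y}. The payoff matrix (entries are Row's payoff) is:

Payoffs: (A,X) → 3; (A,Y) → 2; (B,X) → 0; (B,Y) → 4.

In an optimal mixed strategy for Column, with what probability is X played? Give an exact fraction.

2/5

Row minima: A → 2, B → 0; maximin = 2.
Column maxima: X → 3, Y → 4; minimax = 3.
2 ≠ 3, so there is no saddle point; optimal play is mixed.
Let Row play A with probability p. Expected payoff against X: 3p + 0(1−p) = 3p; against Y: 2p + 4(1−p) = −2p + 4.
Setting these equal: 3p = −2p + 4 ⇒ 5p = 4 ⇒ p = 4/5, and the value is (3)·(4/5) = 12/5.
For Column: with q = P(X), equating A's and B's payoffs gives q + 2 = −4q + 4 ⇒ q = 2/5.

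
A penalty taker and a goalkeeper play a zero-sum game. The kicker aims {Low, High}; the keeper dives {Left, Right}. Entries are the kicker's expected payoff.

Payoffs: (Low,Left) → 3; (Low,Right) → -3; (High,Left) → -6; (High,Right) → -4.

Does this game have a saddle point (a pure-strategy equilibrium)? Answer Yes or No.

Yes

Row minima: Low → -3, High → -6; maximin = -3.
Column maxima: Left → 3, Right → -3; minimax = -3.
maximin = minimax = -3, so a saddle point exists.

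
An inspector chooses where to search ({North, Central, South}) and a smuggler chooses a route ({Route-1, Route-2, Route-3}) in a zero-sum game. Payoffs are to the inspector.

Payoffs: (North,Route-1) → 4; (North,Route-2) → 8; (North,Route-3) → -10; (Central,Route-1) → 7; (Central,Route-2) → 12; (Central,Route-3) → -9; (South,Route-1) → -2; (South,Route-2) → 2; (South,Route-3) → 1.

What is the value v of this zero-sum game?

Row minima: North → -10, Central → -9, South → -2; maximin = -2.
Column maxima: Route-1 → 7, Route-2 → 12, Route-3 → 1; minimax = 1.
-2 ≠ 1, so there is no saddle point; optimal play is mixed.
North is strictly dominated by Central, so the inspector never plays it.
Route-2 is strictly dominated by Route-1 (it gives the inspector strictly more in every row), so the smuggler never plays it.
On the remaining 2×2 (Central, South vs Route-1, Route-3):
Let the inspector play Central with probability p. Expected payoff against Route-1: 7p + (-2)(1−p) = 9p − 2; against Route-3: (-9)p + 1(1−p) = −10p + 1.
Setting these equal: 9p − 2 = −10p + 1 ⇒ 19p = 3 ⇒ p = 3/19, and the value is (9)·(3/19) − 2 = -11/19.
For the smuggler: with q = P(Route-1), equating Central's and South's payoffs gives 16q − 9 = −3q + 1 ⇒ q = 10/19.

-11/19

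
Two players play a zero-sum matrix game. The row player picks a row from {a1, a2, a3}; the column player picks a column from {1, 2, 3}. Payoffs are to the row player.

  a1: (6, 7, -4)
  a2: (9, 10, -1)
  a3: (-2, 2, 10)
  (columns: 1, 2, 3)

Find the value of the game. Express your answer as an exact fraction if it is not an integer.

4

Row minima: a1 → -4, a2 → -1, a3 → -2; maximin = -1.
Column maxima: 1 → 9, 2 → 10, 3 → 10; minimax = 9.
-1 ≠ 9, so there is no saddle point; optimal play is mixed.
a1 is strictly dominated by a2, so the row player never plays it.
2 is strictly dominated by 1 (it gives the row player strictly more in every row), so the column player never plays it.
On the remaining 2×2 (a2, a3 vs 1, 3):
Let the row player play a2 with probability p. Expected payoff against 1: 9p + (-2)(1−p) = 11p − 2; against 3: (-1)p + 10(1−p) = −11p + 10.
Setting these equal: 11p − 2 = −11p + 10 ⇒ 22p = 12 ⇒ p = 6/11, and the value is (11)·(6/11) − 2 = 4.
For the column player: with q = P(1), equating a2's and a3's payoffs gives 10q − 1 = −12q + 10 ⇒ q = 1/2.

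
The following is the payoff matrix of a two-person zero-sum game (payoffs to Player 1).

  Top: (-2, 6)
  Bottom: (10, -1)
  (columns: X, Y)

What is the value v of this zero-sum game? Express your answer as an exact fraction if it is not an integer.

Row minima: Top → -2, Bottom → -1; maximin = -1.
Column maxima: X → 10, Y → 6; minimax = 6.
-1 ≠ 6, so there is no saddle point; optimal play is mixed.
Let Player 1 play Top with probability p. Expected payoff against X: (-2)p + 10(1−p) = −12p + 10; against Y: 6p + (-1)(1−p) = 7p − 1.
Setting these equal: −12p + 10 = 7p − 1 ⇒ −19p = -11 ⇒ p = 11/19, and the value is (-12)·(11/19) + 10 = 58/19.
For Player 2: with q = P(X), equating Top's and Bottom's payoffs gives −8q + 6 = 11q − 1 ⇒ q = 7/19.

58/19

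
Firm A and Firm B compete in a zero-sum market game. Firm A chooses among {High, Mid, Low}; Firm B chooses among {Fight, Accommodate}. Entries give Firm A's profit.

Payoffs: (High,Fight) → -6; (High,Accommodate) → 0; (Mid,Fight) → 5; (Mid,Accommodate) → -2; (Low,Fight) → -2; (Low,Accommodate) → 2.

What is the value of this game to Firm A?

Row minima: High → -6, Mid → -2, Low → -2; maximin = -2.
Column maxima: Fight → 5, Accommodate → 2; minimax = 2.
-2 ≠ 2, so there is no saddle point; optimal play is mixed.
High is strictly dominated by Low, so Firm A never plays it.
On the remaining 2×2 (Mid, Low vs Fight, Accommodate):
Let Firm A play Mid with probability p. Expected payoff against Fight: 5p + (-2)(1−p) = 7p − 2; against Accommodate: (-2)p + 2(1−p) = −4p + 2.
Setting these equal: 7p − 2 = −4p + 2 ⇒ 11p = 4 ⇒ p = 4/11, and the value is (7)·(4/11) − 2 = 6/11.
For Firm B: with q = P(Fight), equating Mid's and Low's payoffs gives 7q − 2 = −4q + 2 ⇒ q = 4/11.

6/11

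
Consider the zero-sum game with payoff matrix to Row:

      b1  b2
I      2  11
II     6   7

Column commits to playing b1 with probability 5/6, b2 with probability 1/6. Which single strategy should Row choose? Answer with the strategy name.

Expected payoff of I: (5/6)·2 + (1/6)·11 = 7/2.
Expected payoff of II: (5/6)·6 + (1/6)·7 = 37/6.
The largest is 37/6, so Row's best response is II.

II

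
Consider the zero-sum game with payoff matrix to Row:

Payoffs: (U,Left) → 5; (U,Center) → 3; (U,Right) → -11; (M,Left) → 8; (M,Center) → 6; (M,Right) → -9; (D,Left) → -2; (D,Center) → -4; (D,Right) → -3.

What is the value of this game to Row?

-27/8

Row minima: U → -11, M → -9, D → -4; maximin = -4.
Column maxima: Left → 8, Center → 6, Right → -3; minimax = -3.
-4 ≠ -3, so there is no saddle point; optimal play is mixed.
U is strictly dominated by M, so Row never plays it.
Left is strictly dominated by Center (it gives Row strictly more in every row), so Column never plays it.
On the remaining 2×2 (M, D vs Center, Right):
Let Row play M with probability p. Expected payoff against Center: 6p + (-4)(1−p) = 10p − 4; against Right: (-9)p + (-3)(1−p) = −6p − 3.
Setting these equal: 10p − 4 = −6p − 3 ⇒ 16p = 1 ⇒ p = 1/16, and the value is (10)·(1/16) − 4 = -27/8.
For Column: with q = P(Center), equating M's and D's payoffs gives 15q − 9 = −q − 3 ⇒ q = 3/8.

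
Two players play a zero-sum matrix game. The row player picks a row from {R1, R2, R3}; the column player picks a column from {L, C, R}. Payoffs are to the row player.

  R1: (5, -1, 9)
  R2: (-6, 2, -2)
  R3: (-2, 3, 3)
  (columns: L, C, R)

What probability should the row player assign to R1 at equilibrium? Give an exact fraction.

Row minima: R1 → -1, R2 → -6, R3 → -2; maximin = -1.
Column maxima: L → 5, C → 3, R → 9; minimax = 3.
-1 ≠ 3, so there is no saddle point; optimal play is mixed.
R2 is strictly dominated by R3, so the row player never plays it.
R is strictly dominated by L (it gives the row player strictly more in every row), so the column player never plays it.
On the remaining 2×2 (R1, R3 vs L, C):
Let the row player play R1 with probability p. Expected payoff against L: 5p + (-2)(1−p) = 7p − 2; against C: (-1)p + 3(1−p) = −4p + 3.
Setting these equal: 7p − 2 = −4p + 3 ⇒ 11p = 5 ⇒ p = 5/11, and the value is (7)·(5/11) − 2 = 13/11.
For the column player: with q = P(L), equating R1's and R3's payoffs gives 6q − 1 = −5q + 3 ⇒ q = 4/11.

5/11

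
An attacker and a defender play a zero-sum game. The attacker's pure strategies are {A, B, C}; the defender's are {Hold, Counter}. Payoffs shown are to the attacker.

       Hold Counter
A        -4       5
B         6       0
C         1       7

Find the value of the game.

Row minima: A → -4, B → 0, C → 1; maximin = 1.
Column maxima: Hold → 6, Counter → 7; minimax = 6.
1 ≠ 6, so there is no saddle point; optimal play is mixed.
A is strictly dominated by C, so the attacker never plays it.
On the remaining 2×2 (B, C vs Hold, Counter):
Let the attacker play B with probability p. Expected payoff against Hold: 6p + 1(1−p) = 5p + 1; against Counter: 0p + 7(1−p) = −7p + 7.
Setting these equal: 5p + 1 = −7p + 7 ⇒ 12p = 6 ⇒ p = 1/2, and the value is (5)·(1/2) + 1 = 7/2.
For the defender: with q = P(Hold), equating B's and C's payoffs gives 6q = −6q + 7 ⇒ q = 7/12.

7/2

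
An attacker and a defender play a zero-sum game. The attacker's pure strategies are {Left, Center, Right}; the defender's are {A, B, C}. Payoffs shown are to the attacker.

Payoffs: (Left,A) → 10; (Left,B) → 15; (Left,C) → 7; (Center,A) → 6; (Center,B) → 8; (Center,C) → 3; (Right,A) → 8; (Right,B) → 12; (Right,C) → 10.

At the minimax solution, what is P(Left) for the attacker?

Row minima: Left → 7, Center → 3, Right → 8; maximin = 8.
Column maxima: A → 10, B → 15, C → 10; minimax = 10.
8 ≠ 10, so there is no saddle point; optimal play is mixed.
Center is strictly dominated by Left, so the attacker never plays it.
B is strictly dominated by A (it gives the attacker strictly more in every row), so the defender never plays it.
On the remaining 2×2 (Left, Right vs A, C):
Let the attacker play Left with probability p. Expected payoff against A: 10p + 8(1−p) = 2p + 8; against C: 7p + 10(1−p) = −3p + 10.
Setting these equal: 2p + 8 = −3p + 10 ⇒ 5p = 2 ⇒ p = 2/5, and the value is (2)·(2/5) + 8 = 44/5.
For the defender: with q = P(A), equating Left's and Right's payoffs gives 3q + 7 = −2q + 10 ⇒ q = 3/5.

2/5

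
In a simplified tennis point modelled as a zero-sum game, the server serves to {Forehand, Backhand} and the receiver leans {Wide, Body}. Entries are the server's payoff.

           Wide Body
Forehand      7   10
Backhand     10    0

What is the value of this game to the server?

100/13

Row minima: Forehand → 7, Backhand → 0; maximin = 7.
Column maxima: Wide → 10, Body → 10; minimax = 10.
7 ≠ 10, so there is no saddle point; optimal play is mixed.
Let the server play Forehand with probability p. Expected payoff against Wide: 7p + 10(1−p) = −3p + 10; against Body: 10p + 0(1−p) = 10p.
Setting these equal: −3p + 10 = 10p ⇒ −13p = -10 ⇒ p = 10/13, and the value is (-3)·(10/13) + 10 = 100/13.
For the receiver: with q = P(Wide), equating Forehand's and Backhand's payoffs gives −3q + 10 = 10q ⇒ q = 10/13.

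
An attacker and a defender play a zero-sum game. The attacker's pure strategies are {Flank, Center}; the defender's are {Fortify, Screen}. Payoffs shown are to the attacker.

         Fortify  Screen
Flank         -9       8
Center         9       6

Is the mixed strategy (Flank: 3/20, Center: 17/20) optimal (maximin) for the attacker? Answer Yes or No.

Against Fortify this mix gives (3/20)·(-9) + (17/20)·9 = 63/10.
Against Screen this mix gives (3/20)·8 + (17/20)·6 = 63/10.
All of the defender's active replies (Fortify, Screen) yield 63/10, and no column does worse for the attacker. The mix makes the defender indifferent and guarantees 63/10, so it is optimal.

Yes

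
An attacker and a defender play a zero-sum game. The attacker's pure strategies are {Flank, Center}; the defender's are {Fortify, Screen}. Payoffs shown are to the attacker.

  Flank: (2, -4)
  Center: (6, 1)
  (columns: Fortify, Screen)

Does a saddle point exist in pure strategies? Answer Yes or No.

Row minima: Flank → -4, Center → 1; maximin = 1.
Column maxima: Fortify → 6, Screen → 1; minimax = 1.
maximin = minimax = 1, so a saddle point exists.

Yes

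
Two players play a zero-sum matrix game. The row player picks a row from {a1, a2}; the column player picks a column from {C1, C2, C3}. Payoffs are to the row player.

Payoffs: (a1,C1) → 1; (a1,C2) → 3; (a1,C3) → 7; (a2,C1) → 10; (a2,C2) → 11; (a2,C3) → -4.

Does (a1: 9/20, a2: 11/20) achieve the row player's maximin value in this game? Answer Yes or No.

Against C1 this mix gives (9/20)·1 + (11/20)·10 = 119/20.
Against C2 this mix gives (9/20)·3 + (11/20)·11 = 37/5.
Against C3 this mix gives (9/20)·7 + (11/20)·(-4) = 19/20.
The column player will play C3, holding the row player to 19/20. Shifting weight toward the row that does better against C3 would raise this floor (the equalizing mix achieves 37/10 against both C3 and C1), so the proposed strategy is not optimal.

No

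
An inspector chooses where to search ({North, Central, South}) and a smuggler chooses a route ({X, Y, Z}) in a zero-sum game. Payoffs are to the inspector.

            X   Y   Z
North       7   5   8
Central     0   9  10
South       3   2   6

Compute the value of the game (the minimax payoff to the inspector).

Row minima: North → 5, Central → 0, South → 2; maximin = 5.
Column maxima: X → 7, Y → 9, Z → 10; minimax = 7.
5 ≠ 7, so there is no saddle point; optimal play is mixed.
South is strictly dominated by North, so the inspector never plays it.
Z is strictly dominated by X (it gives the inspector strictly more in every row), so the smuggler never plays it.
On the remaining 2×2 (North, Central vs X, Y):
Let the inspector play North with probability p. Expected payoff against X: 7p + 0(1−p) = 7p; against Y: 5p + 9(1−p) = −4p + 9.
Setting these equal: 7p = −4p + 9 ⇒ 11p = 9 ⇒ p = 9/11, and the value is (7)·(9/11) = 63/11.
For the smuggler: with q = P(X), equating North's and Central's payoffs gives 2q + 5 = −9q + 9 ⇒ q = 4/11.

63/11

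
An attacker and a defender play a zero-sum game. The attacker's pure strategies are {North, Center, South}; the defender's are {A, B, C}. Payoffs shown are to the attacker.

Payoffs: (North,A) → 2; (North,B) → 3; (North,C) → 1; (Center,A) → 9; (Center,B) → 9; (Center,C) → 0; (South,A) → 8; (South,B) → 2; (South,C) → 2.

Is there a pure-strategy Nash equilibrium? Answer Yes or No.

Row minima: North → 1, Center → 0, South → 2; maximin = 2.
Column maxima: A → 9, B → 9, C → 2; minimax = 2.
maximin = minimax = 2, so a saddle point exists.

Yes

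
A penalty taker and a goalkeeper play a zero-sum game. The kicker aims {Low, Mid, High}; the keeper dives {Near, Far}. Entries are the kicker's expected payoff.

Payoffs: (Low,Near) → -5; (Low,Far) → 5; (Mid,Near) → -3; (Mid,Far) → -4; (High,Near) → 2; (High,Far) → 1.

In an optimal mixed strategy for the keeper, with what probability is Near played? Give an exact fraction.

4/11

Row minima: Low → -5, Mid → -4, High → 1; maximin = 1.
Column maxima: Near → 2, Far → 5; minimax = 2.
1 ≠ 2, so there is no saddle point; optimal play is mixed.
Mid is strictly dominated by High, so the kicker never plays it.
On the remaining 2×2 (Low, High vs Near, Far):
Let the kicker play Low with probability p. Expected payoff against Near: (-5)p + 2(1−p) = −7p + 2; against Far: 5p + 1(1−p) = 4p + 1.
Setting these equal: −7p + 2 = 4p + 1 ⇒ −11p = -1 ⇒ p = 1/11, and the value is (-7)·(1/11) + 2 = 15/11.
For the keeper: with q = P(Near), equating Low's and High's payoffs gives −10q + 5 = q + 1 ⇒ q = 4/11.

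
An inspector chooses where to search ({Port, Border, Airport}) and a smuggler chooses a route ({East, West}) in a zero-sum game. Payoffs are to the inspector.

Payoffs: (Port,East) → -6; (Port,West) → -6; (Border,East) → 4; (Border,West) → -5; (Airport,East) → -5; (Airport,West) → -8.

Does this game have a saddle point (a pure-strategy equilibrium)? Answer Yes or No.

Row minima: Port → -6, Border → -5, Airport → -8; maximin = -5.
Column maxima: East → 4, West → -5; minimax = -5.
maximin = minimax = -5, so a saddle point exists.

Yes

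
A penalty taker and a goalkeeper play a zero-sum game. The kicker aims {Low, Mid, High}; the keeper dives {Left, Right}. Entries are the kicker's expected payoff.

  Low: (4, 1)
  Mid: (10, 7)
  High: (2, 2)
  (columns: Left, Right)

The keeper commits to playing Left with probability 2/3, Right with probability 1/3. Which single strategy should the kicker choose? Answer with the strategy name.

Mid

Expected payoff of Low: (2/3)·4 + (1/3)·1 = 3.
Expected payoff of Mid: (2/3)·10 + (1/3)·7 = 9.
Expected payoff of High: (2/3)·2 + (1/3)·2 = 2.
The largest is 9, so the kicker's best response is Mid.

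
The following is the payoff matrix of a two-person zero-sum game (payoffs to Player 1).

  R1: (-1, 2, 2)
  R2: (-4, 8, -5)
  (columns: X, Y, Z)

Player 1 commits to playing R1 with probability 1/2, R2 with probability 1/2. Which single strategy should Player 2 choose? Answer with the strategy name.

If Player 2 plays X, Player 1's expected payoff is (1/2)·(-1) + (1/2)·(-4) = -5/2.
If Player 2 plays Y, Player 1's expected payoff is (1/2)·2 + (1/2)·8 = 5.
If Player 2 plays Z, Player 1's expected payoff is (1/2)·2 + (1/2)·(-5) = -3/2.
Player 2 minimizes Player 1's payoff; the smallest is -5/2, so the best response is X.

X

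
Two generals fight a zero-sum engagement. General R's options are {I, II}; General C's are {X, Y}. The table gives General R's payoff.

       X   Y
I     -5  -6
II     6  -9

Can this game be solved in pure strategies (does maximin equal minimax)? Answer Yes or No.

Row minima: I → -6, II → -9; maximin = -6.
Column maxima: X → 6, Y → -6; minimax = -6.
maximin = minimax = -6, so a saddle point exists.

Yes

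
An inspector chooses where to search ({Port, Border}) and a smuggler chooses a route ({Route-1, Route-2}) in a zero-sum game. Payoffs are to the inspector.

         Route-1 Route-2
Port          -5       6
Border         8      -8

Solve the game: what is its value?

8/27

Row minima: Port → -5, Border → -8; maximin = -5.
Column maxima: Route-1 → 8, Route-2 → 6; minimax = 6.
-5 ≠ 6, so there is no saddle point; optimal play is mixed.
Let the inspector play Port with probability p. Expected payoff against Route-1: (-5)p + 8(1−p) = −13p + 8; against Route-2: 6p + (-8)(1−p) = 14p − 8.
Setting these equal: −13p + 8 = 14p − 8 ⇒ −27p = -16 ⇒ p = 16/27, and the value is (-13)·(16/27) + 8 = 8/27.
For the smuggler: with q = P(Route-1), equating Port's and Border's payoffs gives −11q + 6 = 16q − 8 ⇒ q = 14/27.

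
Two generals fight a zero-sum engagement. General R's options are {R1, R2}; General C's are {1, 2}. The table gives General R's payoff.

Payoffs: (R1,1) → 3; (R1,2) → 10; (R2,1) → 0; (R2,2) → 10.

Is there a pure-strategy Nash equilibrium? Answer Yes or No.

Yes

Row minima: R1 → 3, R2 → 0; maximin = 3.
Column maxima: 1 → 3, 2 → 10; minimax = 3.
maximin = minimax = 3, so a saddle point exists.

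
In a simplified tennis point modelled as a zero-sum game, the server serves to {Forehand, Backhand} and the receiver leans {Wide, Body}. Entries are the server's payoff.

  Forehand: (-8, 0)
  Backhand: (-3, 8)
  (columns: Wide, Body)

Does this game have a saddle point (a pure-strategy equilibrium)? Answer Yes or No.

Yes

Row minima: Forehand → -8, Backhand → -3; maximin = -3.
Column maxima: Wide → -3, Body → 8; minimax = -3.
maximin = minimax = -3, so a saddle point exists.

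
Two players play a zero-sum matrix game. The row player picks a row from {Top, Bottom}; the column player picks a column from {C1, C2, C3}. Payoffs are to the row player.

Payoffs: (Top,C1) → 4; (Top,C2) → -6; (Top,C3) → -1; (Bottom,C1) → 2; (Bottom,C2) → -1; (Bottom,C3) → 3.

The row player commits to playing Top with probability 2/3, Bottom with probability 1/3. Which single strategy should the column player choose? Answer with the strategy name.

C2

If the column player plays C1, the row player's expected payoff is (2/3)·4 + (1/3)·2 = 10/3.
If the column player plays C2, the row player's expected payoff is (2/3)·(-6) + (1/3)·(-1) = -13/3.
If the column player plays C3, the row player's expected payoff is (2/3)·(-1) + (1/3)·3 = 1/3.
The column player minimizes the row player's payoff; the smallest is -13/3, so the best response is C2.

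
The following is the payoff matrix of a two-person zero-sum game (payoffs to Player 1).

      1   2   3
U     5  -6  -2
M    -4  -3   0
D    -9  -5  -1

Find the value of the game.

Row minima: U → -6, M → -4, D → -9; maximin = -4.
Column maxima: 1 → 5, 2 → -3, 3 → 0; minimax = -3.
-4 ≠ -3, so there is no saddle point; optimal play is mixed.
D is strictly dominated by M, so Player 1 never plays it.
3 is strictly dominated by 2 (it gives Player 1 strictly more in every row), so Player 2 never plays it.
On the remaining 2×2 (U, M vs 1, 2):
Let Player 1 play U with probability p. Expected payoff against 1: 5p + (-4)(1−p) = 9p − 4; against 2: (-6)p + (-3)(1−p) = −3p − 3.
Setting these equal: 9p − 4 = −3p − 3 ⇒ 12p = 1 ⇒ p = 1/12, and the value is (9)·(1/12) − 4 = -13/4.
For Player 2: with q = P(1), equating U's and M's payoffs gives 11q − 6 = −q − 3 ⇒ q = 1/4.

-13/4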